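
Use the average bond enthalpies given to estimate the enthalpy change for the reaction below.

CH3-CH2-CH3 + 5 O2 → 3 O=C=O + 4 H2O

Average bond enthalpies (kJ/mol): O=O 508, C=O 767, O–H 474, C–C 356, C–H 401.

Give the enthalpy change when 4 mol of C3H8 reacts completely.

ΔH = −7736 kJ

Bonds broken (reactants):
  C–C: 2 × 356 = 712
  C–H: 8 × 401 = 3208
  O=O: 5 × 508 = 2540
  Σ(broken) = 6460 kJ
Bonds formed (products):
  C=O: 6 × 767 = 4602
  O–H: 8 × 474 = 3792
  Σ(formed) = 8394 kJ
ΔH = Σ(broken) − Σ(formed) = 6460 − 8394 = −1934 kJ
For 4× the reaction as written: 4 × (−1934) = −7736 kJ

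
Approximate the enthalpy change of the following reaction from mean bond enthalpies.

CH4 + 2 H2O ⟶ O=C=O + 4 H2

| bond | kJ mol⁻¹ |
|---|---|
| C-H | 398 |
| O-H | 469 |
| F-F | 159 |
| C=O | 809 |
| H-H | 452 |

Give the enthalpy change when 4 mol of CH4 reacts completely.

ΔH = +168 kJ

Bonds broken (reactants):
  C-H: 4 × 398 = 1592
  O-H: 4 × 469 = 1876
  Σ(broken) = 3468 kJ
Bonds formed (products):
  C=O: 2 × 809 = 1618
  H-H: 4 × 452 = 1808
  Σ(formed) = 3426 kJ
ΔH = Σ(broken) − Σ(formed) = 3468 − 3426 = +42 kJ
For 4× the reaction as written: 4 × (+42) = +168 kJ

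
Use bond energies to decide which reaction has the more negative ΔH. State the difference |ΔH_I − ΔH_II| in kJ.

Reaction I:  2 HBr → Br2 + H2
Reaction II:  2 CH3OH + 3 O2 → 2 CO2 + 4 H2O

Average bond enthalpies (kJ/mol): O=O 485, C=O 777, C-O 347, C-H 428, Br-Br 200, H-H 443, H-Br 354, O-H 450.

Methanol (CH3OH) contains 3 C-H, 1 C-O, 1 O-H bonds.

Reaction II, by 1156 kJ

Reaction I:
  Bonds broken (reactants):
    H-Br: 2 × 354 = 708
    Σ(broken) = 708 kJ
  Bonds formed (products):
    Br-Br: 1 × 200 = 200
    H-H: 1 × 443 = 443
    Σ(formed) = 643 kJ
  ΔH_I = 708 − 643 = +65 kJ
Reaction II:
  Bonds broken (reactants):
    C-H: 6 × 428 = 2568
    C-O: 2 × 347 = 694
    O-H: 2 × 450 = 900
    O=O: 3 × 485 = 1455
    Σ(broken) = 5617 kJ
  Bonds formed (products):
    C=O: 4 × 777 = 3108
    O-H: 8 × 450 = 3600
    Σ(formed) = 6708 kJ
  ΔH_II = 5617 − 6708 = −1091 kJ
ΔH_I − ΔH_II = +1156 kJ, so reaction II has the more negative ΔH; |ΔH_I − ΔH_II| = 1156 kJ.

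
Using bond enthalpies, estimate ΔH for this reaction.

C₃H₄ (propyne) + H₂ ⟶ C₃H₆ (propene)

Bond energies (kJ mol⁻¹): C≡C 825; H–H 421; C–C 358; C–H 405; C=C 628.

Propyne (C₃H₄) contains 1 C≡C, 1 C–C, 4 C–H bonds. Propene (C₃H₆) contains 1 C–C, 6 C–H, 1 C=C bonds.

ΔH ≈ −192 kJ

Bonds broken (reactants):
  C≡C: 1 × 825 = 825
  C–C: 1 × 358 = 358
  C–H: 4 × 405 = 1620
  H–H: 1 × 421 = 421
  Σ(broken) = 3224 kJ
Bonds formed (products):
  C–C: 1 × 358 = 358
  C–H: 6 × 405 = 2430
  C=C: 1 × 628 = 628
  Σ(formed) = 3416 kJ
ΔH = Σ(broken) − Σ(formed) = 3224 − 3416 = −192 kJ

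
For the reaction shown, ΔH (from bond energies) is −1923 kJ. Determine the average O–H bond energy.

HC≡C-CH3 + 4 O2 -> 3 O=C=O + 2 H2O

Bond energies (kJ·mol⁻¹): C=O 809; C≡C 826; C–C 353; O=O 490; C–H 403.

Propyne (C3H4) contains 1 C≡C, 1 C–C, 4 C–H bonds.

Let D be the O–H bond energy.
Σ(broken) = 1×826 + 1×353 + 4×403 + 4×490 = 4751
Σ(formed) = 6×809 + 4×D = 4854 + 4D
ΔH = Σ(broken) − Σ(formed) = (4751) − (4854 + 4D) = −103 − 4D
Setting this equal to −1923 kJ gives 4D = 1820, so D = 455 kJ/mol.

D(O–H) ≈ 455 kJ/mol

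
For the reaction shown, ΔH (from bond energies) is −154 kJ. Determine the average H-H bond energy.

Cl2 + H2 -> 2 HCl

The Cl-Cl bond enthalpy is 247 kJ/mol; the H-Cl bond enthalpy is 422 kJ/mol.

D(H-H) ≈ 443 kJ/mol

Let D be the H-H bond energy.
Σ(broken) = 1×247 + 1×D = 247 + D
Σ(formed) = 2×422 = 844
ΔH = Σ(broken) − Σ(formed) = (247 + D) − (844) = −597 + D
Setting this equal to −154 kJ gives D = 443 kJ/mol.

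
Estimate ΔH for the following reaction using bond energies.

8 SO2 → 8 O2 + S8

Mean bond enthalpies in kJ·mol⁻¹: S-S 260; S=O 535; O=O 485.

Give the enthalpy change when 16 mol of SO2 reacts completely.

Bonds broken (reactants):
  S=O: 16 × 535 = 8560
  Σ(broken) = 8560 kJ
Bonds formed (products):
  O=O: 8 × 485 = 3880
  S-S: 8 × 260 = 2080
  Σ(formed) = 5960 kJ
ΔH = Σ(broken) − Σ(formed) = 8560 − 5960 = +2600 kJ
For 2× the reaction as written: 2 × (+2600) = +5200 kJ

ΔH = +5200 kJ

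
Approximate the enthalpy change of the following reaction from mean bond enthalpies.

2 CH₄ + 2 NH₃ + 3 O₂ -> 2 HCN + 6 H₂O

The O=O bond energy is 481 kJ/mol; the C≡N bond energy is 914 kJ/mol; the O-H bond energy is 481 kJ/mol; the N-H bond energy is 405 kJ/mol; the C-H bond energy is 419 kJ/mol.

ΔH ≈ −1213 kJ

Bonds broken (reactants):
  C-H: 8 × 419 = 3352
  N-H: 6 × 405 = 2430
  O=O: 3 × 481 = 1443
  Σ(broken) = 7225 kJ
Bonds formed (products):
  C≡N: 2 × 914 = 1828
  C-H: 2 × 419 = 838
  O-H: 12 × 481 = 5772
  Σ(formed) = 8438 kJ
ΔH = Σ(broken) − Σ(formed) = 7225 − 8438 = −1213 kJ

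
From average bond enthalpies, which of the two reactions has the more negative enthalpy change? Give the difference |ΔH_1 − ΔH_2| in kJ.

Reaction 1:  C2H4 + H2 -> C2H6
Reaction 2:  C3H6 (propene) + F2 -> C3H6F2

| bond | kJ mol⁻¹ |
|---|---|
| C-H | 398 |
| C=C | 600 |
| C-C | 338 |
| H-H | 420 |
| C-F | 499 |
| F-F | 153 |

Reaction 1:
  Bonds broken (reactants):
    C-H: 4 × 398 = 1592
    C=C: 1 × 600 = 600
    H-H: 1 × 420 = 420
    Σ(broken) = 2612 kJ
  Bonds formed (products):
    C-C: 1 × 338 = 338
    C-H: 6 × 398 = 2388
    Σ(formed) = 2726 kJ
  ΔH_1 = 2612 − 2726 = −114 kJ
Reaction 2:
  Bonds broken (reactants):
    C-C: 1 × 338 = 338
    C-H: 6 × 398 = 2388
    C=C: 1 × 600 = 600
    F-F: 1 × 153 = 153
    Σ(broken) = 3479 kJ
  Bonds formed (products):
    C-C: 2 × 338 = 676
    C-F: 2 × 499 = 998
    C-H: 6 × 398 = 2388
    Σ(formed) = 4062 kJ
  ΔH_2 = 3479 − 4062 = −583 kJ
ΔH_1 − ΔH_2 = +469 kJ, so reaction 2 has the more negative ΔH; |ΔH_1 − ΔH_2| = 469 kJ.

Reaction 2, by 469 kJ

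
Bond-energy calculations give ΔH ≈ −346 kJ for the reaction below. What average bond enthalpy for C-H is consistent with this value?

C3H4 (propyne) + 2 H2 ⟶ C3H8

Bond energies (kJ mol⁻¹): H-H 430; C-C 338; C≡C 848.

Let D be the C-H bond energy.
Σ(broken) = 1×848 + 1×338 + 4×D + 2×430 = 2046 + 4D
Σ(formed) = 2×338 + 8×D = 676 + 8D
ΔH = Σ(broken) − Σ(formed) = (2046 + 4D) − (676 + 8D) = +1370 − 4D
Setting this equal to −346 kJ gives 4D = 1716, so D = 429 kJ/mol.

D(C-H) ≈ 429 kJ/mol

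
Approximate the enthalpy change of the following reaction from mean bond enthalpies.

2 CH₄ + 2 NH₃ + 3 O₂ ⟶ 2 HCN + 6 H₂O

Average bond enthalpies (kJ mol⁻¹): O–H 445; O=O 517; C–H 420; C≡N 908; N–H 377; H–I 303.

ΔH ≈ −823 kJ

Bonds broken (reactants):
  C–H: 8 × 420 = 3360
  N–H: 6 × 377 = 2262
  O=O: 3 × 517 = 1551
  Σ(broken) = 7173 kJ
Bonds formed (products):
  C≡N: 2 × 908 = 1816
  C–H: 2 × 420 = 840
  O–H: 12 × 445 = 5340
  Σ(formed) = 7996 kJ
ΔH = Σ(broken) − Σ(formed) = 7173 − 7996 = −823 kJ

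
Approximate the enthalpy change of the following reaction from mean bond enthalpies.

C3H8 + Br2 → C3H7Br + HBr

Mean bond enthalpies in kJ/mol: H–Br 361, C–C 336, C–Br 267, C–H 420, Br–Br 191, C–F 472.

ΔH ≈ −17 kJ

Bonds broken (reactants):
  Br–Br: 1 × 191 = 191
  C–C: 2 × 336 = 672
  C–H: 8 × 420 = 3360
  Σ(broken) = 4223 kJ
Bonds formed (products):
  C–Br: 1 × 267 = 267
  C–C: 2 × 336 = 672
  C–H: 7 × 420 = 2940
  H–Br: 1 × 361 = 361
  Σ(formed) = 4240 kJ
ΔH = Σ(broken) − Σ(formed) = 4223 − 4240 = −17 kJ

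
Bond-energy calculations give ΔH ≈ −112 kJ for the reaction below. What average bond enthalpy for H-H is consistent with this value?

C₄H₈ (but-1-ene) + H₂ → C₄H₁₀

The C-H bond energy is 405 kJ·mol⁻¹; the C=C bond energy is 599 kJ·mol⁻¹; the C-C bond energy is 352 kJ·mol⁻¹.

D(H-H) ≈ 451 kJ/mol

Let D be the H-H bond energy.
Σ(broken) = 2×352 + 8×405 + 1×599 + 1×D = 4543 + D
Σ(formed) = 3×352 + 10×405 = 5106
ΔH = Σ(broken) − Σ(formed) = (4543 + D) − (5106) = −563 + D
Setting this equal to −112 kJ gives D = 451 kJ/mol.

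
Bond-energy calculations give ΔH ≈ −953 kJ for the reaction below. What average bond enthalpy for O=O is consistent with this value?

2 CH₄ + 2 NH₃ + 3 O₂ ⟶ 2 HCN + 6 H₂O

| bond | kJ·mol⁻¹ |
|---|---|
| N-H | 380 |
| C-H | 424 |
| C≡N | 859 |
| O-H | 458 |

Let D be the O=O bond energy.
Σ(broken) = 8×424 + 6×380 + 3×D = 5672 + 3D
Σ(formed) = 2×859 + 2×424 + 12×458 = 8062
ΔH = Σ(broken) − Σ(formed) = (5672 + 3D) − (8062) = −2390 + 3D
Setting this equal to −953 kJ gives 3D = 1437, so D = 479 kJ/mol.

D(O=O) ≈ 479 kJ/mol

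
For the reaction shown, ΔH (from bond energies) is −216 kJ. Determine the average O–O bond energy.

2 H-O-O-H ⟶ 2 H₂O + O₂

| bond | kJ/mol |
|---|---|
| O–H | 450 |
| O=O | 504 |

D(O–O) ≈ 144 kJ/mol

Let D be the O–O bond energy.
Σ(broken) = 4×450 + 2×D = 1800 + 2D
Σ(formed) = 4×450 + 1×504 = 2304
ΔH = Σ(broken) − Σ(formed) = (1800 + 2D) − (2304) = −504 + 2D
Setting this equal to −216 kJ gives 2D = 288, so D = 144 kJ/mol.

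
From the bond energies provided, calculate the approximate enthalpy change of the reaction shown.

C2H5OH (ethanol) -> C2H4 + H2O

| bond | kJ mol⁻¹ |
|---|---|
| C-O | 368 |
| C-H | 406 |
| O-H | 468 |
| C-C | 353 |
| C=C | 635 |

ΔH ≈ +24 kJ

Bonds broken (reactants):
  C-C: 1 × 353 = 353
  C-H: 5 × 406 = 2030
  C-O: 1 × 368 = 368
  O-H: 1 × 468 = 468
  Σ(broken) = 3219 kJ
Bonds formed (products):
  C-H: 4 × 406 = 1624
  C=C: 1 × 635 = 635
  O-H: 2 × 468 = 936
  Σ(formed) = 3195 kJ
ΔH = Σ(broken) − Σ(formed) = 3219 − 3195 = +24 kJ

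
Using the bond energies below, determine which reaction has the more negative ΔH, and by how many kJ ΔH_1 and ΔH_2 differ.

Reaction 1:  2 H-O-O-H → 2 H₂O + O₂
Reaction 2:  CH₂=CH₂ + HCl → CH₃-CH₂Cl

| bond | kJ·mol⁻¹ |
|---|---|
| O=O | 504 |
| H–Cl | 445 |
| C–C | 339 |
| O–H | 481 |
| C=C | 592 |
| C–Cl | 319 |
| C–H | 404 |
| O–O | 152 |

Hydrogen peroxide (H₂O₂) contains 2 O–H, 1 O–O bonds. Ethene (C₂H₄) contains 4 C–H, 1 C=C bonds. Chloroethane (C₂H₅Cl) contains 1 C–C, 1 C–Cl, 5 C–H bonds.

Reaction 1, by 175 kJ

Reaction 1:
  Bonds broken (reactants):
    O–H: 4 × 481 = 1924
    O–O: 2 × 152 = 304
    Σ(broken) = 2228 kJ
  Bonds formed (products):
    O–H: 4 × 481 = 1924
    O=O: 1 × 504 = 504
    Σ(formed) = 2428 kJ
  ΔH_1 = 2228 − 2428 = −200 kJ
Reaction 2:
  Bonds broken (reactants):
    C–H: 4 × 404 = 1616
    C=C: 1 × 592 = 592
    H–Cl: 1 × 445 = 445
    Σ(broken) = 2653 kJ
  Bonds formed (products):
    C–C: 1 × 339 = 339
    C–Cl: 1 × 319 = 319
    C–H: 5 × 404 = 2020
    Σ(formed) = 2678 kJ
  ΔH_2 = 2653 − 2678 = −25 kJ
ΔH_1 − ΔH_2 = −175 kJ, so reaction 1 has the more negative ΔH; |ΔH_1 − ΔH_2| = 175 kJ.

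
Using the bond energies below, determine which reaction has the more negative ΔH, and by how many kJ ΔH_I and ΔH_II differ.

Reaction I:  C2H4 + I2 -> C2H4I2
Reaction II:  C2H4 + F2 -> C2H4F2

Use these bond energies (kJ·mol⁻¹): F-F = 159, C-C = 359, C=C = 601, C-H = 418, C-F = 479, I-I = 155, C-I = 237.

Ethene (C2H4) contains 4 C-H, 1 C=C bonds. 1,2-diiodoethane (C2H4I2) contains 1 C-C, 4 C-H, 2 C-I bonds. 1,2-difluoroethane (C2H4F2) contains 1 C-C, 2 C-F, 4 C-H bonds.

Reaction II, by 480 kJ

Reaction I:
  Bonds broken (reactants):
    C-H: 4 × 418 = 1672
    C=C: 1 × 601 = 601
    I-I: 1 × 155 = 155
    Σ(broken) = 2428 kJ
  Bonds formed (products):
    C-C: 1 × 359 = 359
    C-H: 4 × 418 = 1672
    C-I: 2 × 237 = 474
    Σ(formed) = 2505 kJ
  ΔH_I = 2428 − 2505 = −77 kJ
Reaction II:
  Bonds broken (reactants):
    C-H: 4 × 418 = 1672
    C=C: 1 × 601 = 601
    F-F: 1 × 159 = 159
    Σ(broken) = 2432 kJ
  Bonds formed (products):
    C-C: 1 × 359 = 359
    C-F: 2 × 479 = 958
    C-H: 4 × 418 = 1672
    Σ(formed) = 2989 kJ
  ΔH_II = 2432 − 2989 = −557 kJ
ΔH_I − ΔH_II = +480 kJ, so reaction II has the more negative ΔH; |ΔH_I − ΔH_II| = 480 kJ.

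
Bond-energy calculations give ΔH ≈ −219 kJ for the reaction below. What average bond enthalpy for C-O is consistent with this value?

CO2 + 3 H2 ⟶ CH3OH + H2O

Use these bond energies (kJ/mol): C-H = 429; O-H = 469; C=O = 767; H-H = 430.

Let D be the C-O bond energy.
Σ(broken) = 2×767 + 3×430 = 2824
Σ(formed) = 3×429 + 1×D + 3×469 = 2694 + D
ΔH = Σ(broken) − Σ(formed) = (2824) − (2694 + D) = +130 − D
Setting this equal to −219 kJ gives D = 349 kJ/mol.

D(C-O) ≈ 349 kJ/mol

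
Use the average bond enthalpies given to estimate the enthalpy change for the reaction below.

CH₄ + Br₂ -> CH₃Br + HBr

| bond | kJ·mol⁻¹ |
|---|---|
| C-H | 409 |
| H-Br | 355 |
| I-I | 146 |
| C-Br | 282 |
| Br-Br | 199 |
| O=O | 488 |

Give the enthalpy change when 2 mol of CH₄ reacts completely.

ΔH = −58 kJ

Bonds broken (reactants):
  Br-Br: 1 × 199 = 199
  C-H: 4 × 409 = 1636
  Σ(broken) = 1835 kJ
Bonds formed (products):
  C-Br: 1 × 282 = 282
  C-H: 3 × 409 = 1227
  H-Br: 1 × 355 = 355
  Σ(formed) = 1864 kJ
ΔH = Σ(broken) − Σ(formed) = 1835 − 1864 = −29 kJ
For 2× the reaction as written: 2 × (−29) = −58 kJ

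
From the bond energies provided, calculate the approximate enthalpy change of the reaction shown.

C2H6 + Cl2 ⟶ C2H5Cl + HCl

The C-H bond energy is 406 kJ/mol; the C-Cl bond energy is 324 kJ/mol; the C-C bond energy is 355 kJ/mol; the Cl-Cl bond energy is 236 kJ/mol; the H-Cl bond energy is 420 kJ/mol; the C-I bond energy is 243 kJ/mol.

ΔH ≈ −102 kJ

Bonds broken (reactants):
  C-C: 1 × 355 = 355
  C-H: 6 × 406 = 2436
  Cl-Cl: 1 × 236 = 236
  Σ(broken) = 3027 kJ
Bonds formed (products):
  C-C: 1 × 355 = 355
  C-Cl: 1 × 324 = 324
  C-H: 5 × 406 = 2030
  H-Cl: 1 × 420 = 420
  Σ(formed) = 3129 kJ
ΔH = Σ(broken) − Σ(formed) = 3027 − 3129 = −102 kJ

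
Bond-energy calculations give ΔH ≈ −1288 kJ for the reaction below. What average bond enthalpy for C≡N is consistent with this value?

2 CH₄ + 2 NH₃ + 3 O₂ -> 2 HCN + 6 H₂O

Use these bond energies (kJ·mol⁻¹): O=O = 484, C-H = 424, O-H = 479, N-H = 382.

Let D be the C≡N bond energy.
Σ(broken) = 8×424 + 6×382 + 3×484 = 7136
Σ(formed) = 2×D + 2×424 + 12×479 = 6596 + 2D
ΔH = Σ(broken) − Σ(formed) = (7136) − (6596 + 2D) = +540 − 2D
Setting this equal to −1288 kJ gives 2D = 1828, so D = 914 kJ/mol.

D(C≡N) ≈ 914 kJ/mol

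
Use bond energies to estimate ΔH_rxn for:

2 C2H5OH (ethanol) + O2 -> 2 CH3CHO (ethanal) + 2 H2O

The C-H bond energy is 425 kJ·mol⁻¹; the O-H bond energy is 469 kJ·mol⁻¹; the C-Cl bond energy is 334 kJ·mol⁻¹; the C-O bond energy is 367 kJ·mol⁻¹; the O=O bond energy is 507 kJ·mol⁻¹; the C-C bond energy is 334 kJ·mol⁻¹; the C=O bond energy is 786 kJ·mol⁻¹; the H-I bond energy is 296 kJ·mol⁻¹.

ΔH ≈ −419 kJ

Bonds broken (reactants):
  C-C: 2 × 334 = 668
  C-H: 10 × 425 = 4250
  C-O: 2 × 367 = 734
  O-H: 2 × 469 = 938
  O=O: 1 × 507 = 507
  Σ(broken) = 7097 kJ
Bonds formed (products):
  C-C: 2 × 334 = 668
  C-H: 8 × 425 = 3400
  C=O: 2 × 786 = 1572
  O-H: 4 × 469 = 1876
  Σ(formed) = 7516 kJ
ΔH = Σ(broken) − Σ(formed) = 7097 − 7516 = −419 kJ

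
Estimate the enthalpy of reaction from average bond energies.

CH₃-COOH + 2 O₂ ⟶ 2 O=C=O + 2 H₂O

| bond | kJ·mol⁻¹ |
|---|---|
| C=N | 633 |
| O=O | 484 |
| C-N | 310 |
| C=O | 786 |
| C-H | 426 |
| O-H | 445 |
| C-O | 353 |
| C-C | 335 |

Bonds broken (reactants):
  C-C: 1 × 335 = 335
  C-H: 3 × 426 = 1278
  C-O: 1 × 353 = 353
  C=O: 1 × 786 = 786
  O-H: 1 × 445 = 445
  O=O: 2 × 484 = 968
  Σ(broken) = 4165 kJ
Bonds formed (products):
  C=O: 4 × 786 = 3144
  O-H: 4 × 445 = 1780
  Σ(formed) = 4924 kJ
ΔH = Σ(broken) − Σ(formed) = 4165 − 4924 = −759 kJ

ΔH ≈ −759 kJ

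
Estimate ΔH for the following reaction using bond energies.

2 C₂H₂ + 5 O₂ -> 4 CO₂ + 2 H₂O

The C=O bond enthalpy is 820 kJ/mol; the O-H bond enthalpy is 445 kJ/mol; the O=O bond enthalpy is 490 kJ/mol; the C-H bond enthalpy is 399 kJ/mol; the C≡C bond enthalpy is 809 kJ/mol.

ΔH ≈ −2676 kJ

Bonds broken (reactants):
  C≡C: 2 × 809 = 1618
  C-H: 4 × 399 = 1596
  O=O: 5 × 490 = 2450
  Σ(broken) = 5664 kJ
Bonds formed (products):
  C=O: 8 × 820 = 6560
  O-H: 4 × 445 = 1780
  Σ(formed) = 8340 kJ
ΔH = Σ(broken) − Σ(formed) = 5664 − 8340 = −2676 kJ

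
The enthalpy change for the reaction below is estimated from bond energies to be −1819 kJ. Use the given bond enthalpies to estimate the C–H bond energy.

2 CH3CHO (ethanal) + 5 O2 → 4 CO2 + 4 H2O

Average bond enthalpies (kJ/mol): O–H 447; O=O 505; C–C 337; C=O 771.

D(C–H) ≈ 398 kJ/mol

Let D be the C–H bond energy.
Σ(broken) = 2×337 + 8×D + 2×771 + 5×505 = 4741 + 8D
Σ(formed) = 8×771 + 8×447 = 9744
ΔH = Σ(broken) − Σ(formed) = (4741 + 8D) − (9744) = −5003 + 8D
Setting this equal to −1819 kJ gives 8D = 3184, so D = 398 kJ/mol.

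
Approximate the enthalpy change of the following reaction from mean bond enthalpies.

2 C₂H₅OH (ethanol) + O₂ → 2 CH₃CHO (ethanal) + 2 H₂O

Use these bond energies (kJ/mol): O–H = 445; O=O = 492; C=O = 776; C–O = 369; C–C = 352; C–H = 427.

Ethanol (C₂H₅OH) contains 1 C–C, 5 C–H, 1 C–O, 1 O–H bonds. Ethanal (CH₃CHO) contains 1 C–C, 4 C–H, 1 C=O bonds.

Bonds broken (reactants):
  C–C: 2 × 352 = 704
  C–H: 10 × 427 = 4270
  C–O: 2 × 369 = 738
  O–H: 2 × 445 = 890
  O=O: 1 × 492 = 492
  Σ(broken) = 7094 kJ
Bonds formed (products):
  C–C: 2 × 352 = 704
  C–H: 8 × 427 = 3416
  C=O: 2 × 776 = 1552
  O–H: 4 × 445 = 1780
  Σ(formed) = 7452 kJ
ΔH = Σ(broken) − Σ(formed) = 7094 − 7452 = −358 kJ

ΔH ≈ −358 kJ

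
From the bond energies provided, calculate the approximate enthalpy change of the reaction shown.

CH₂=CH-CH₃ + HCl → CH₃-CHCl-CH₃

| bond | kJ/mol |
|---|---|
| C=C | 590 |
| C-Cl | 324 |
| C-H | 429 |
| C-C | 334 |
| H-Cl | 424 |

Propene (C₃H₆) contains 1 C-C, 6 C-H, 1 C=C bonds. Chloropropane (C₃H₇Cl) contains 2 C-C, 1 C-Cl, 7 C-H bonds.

ΔH ≈ −73 kJ

Bonds broken (reactants):
  C-C: 1 × 334 = 334
  C-H: 6 × 429 = 2574
  C=C: 1 × 590 = 590
  H-Cl: 1 × 424 = 424
  Σ(broken) = 3922 kJ
Bonds formed (products):
  C-C: 2 × 334 = 668
  C-Cl: 1 × 324 = 324
  C-H: 7 × 429 = 3003
  Σ(formed) = 3995 kJ
ΔH = Σ(broken) − Σ(formed) = 3922 − 3995 = −73 kJ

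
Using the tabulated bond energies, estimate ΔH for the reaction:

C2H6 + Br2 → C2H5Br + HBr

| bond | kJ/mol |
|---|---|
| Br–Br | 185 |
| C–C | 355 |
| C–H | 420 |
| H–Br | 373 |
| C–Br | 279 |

Bonds broken (reactants):
  Br–Br: 1 × 185 = 185
  C–C: 1 × 355 = 355
  C–H: 6 × 420 = 2520
  Σ(broken) = 3060 kJ
Bonds formed (products):
  C–Br: 1 × 279 = 279
  C–C: 1 × 355 = 355
  C–H: 5 × 420 = 2100
  H–Br: 1 × 373 = 373
  Σ(formed) = 3107 kJ
ΔH = Σ(broken) − Σ(formed) = 3060 − 3107 = −47 kJ

ΔH ≈ −47 kJ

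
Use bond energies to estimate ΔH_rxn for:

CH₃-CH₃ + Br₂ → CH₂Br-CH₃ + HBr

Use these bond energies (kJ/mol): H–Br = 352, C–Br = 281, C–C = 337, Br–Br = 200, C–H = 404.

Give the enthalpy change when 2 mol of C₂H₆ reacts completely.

ΔH = −58 kJ

Bonds broken (reactants):
  Br–Br: 1 × 200 = 200
  C–C: 1 × 337 = 337
  C–H: 6 × 404 = 2424
  Σ(broken) = 2961 kJ
Bonds formed (products):
  C–Br: 1 × 281 = 281
  C–C: 1 × 337 = 337
  C–H: 5 × 404 = 2020
  H–Br: 1 × 352 = 352
  Σ(formed) = 2990 kJ
ΔH = Σ(broken) − Σ(formed) = 2961 − 2990 = −29 kJ
For 2× the reaction as written: 2 × (−29) = −58 kJ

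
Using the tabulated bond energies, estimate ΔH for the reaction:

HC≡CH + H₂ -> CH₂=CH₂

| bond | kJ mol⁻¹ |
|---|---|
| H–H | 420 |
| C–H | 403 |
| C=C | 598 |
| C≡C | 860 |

Bonds broken (reactants):
  C≡C: 1 × 860 = 860
  C–H: 2 × 403 = 806
  H–H: 1 × 420 = 420
  Σ(broken) = 2086 kJ
Bonds formed (products):
  C–H: 4 × 403 = 1612
  C=C: 1 × 598 = 598
  Σ(formed) = 2210 kJ
ΔH = Σ(broken) − Σ(formed) = 2086 − 2210 = −124 kJ

ΔH ≈ −124 kJ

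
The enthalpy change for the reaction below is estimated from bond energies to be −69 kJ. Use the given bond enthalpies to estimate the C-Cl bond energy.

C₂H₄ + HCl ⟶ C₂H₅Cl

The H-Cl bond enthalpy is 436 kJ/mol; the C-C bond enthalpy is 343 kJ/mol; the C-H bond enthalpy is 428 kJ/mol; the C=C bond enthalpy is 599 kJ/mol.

Let D be the C-Cl bond energy.
Σ(broken) = 4×428 + 1×599 + 1×436 = 2747
Σ(formed) = 1×343 + 1×D + 5×428 = 2483 + D
ΔH = Σ(broken) − Σ(formed) = (2747) − (2483 + D) = +264 − D
Setting this equal to −69 kJ gives D = 333 kJ/mol.

D(C-Cl) ≈ 333 kJ/mol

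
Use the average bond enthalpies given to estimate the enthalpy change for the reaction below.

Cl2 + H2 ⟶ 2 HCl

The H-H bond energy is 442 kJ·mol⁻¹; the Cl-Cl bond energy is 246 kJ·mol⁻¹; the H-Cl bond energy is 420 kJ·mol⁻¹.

Bonds broken (reactants):
  Cl-Cl: 1 × 246 = 246
  H-H: 1 × 442 = 442
  Σ(broken) = 688 kJ
Bonds formed (products):
  H-Cl: 2 × 420 = 840
  Σ(formed) = 840 kJ
ΔH = Σ(broken) − Σ(formed) = 688 − 840 = −152 kJ

ΔH ≈ −152 kJ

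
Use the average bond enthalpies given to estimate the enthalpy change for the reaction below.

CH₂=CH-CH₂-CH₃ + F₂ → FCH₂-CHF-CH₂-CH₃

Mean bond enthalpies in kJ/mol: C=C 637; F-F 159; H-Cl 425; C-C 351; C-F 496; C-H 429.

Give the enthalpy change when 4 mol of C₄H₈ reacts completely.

Bonds broken (reactants):
  C-C: 2 × 351 = 702
  C-H: 8 × 429 = 3432
  C=C: 1 × 637 = 637
  F-F: 1 × 159 = 159
  Σ(broken) = 4930 kJ
Bonds formed (products):
  C-C: 3 × 351 = 1053
  C-F: 2 × 496 = 992
  C-H: 8 × 429 = 3432
  Σ(formed) = 5477 kJ
ΔH = Σ(broken) − Σ(formed) = 4930 − 5477 = −547 kJ
For 4× the reaction as written: 4 × (−547) = −2188 kJ

ΔH = −2188 kJ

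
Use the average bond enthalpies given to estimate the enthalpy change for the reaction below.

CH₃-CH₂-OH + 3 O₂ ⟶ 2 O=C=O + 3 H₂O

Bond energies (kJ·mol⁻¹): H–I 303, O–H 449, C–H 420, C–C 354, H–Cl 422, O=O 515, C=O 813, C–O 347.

Bonds broken (reactants):
  C–C: 1 × 354 = 354
  C–H: 5 × 420 = 2100
  C–O: 1 × 347 = 347
  O–H: 1 × 449 = 449
  O=O: 3 × 515 = 1545
  Σ(broken) = 4795 kJ
Bonds formed (products):
  C=O: 4 × 813 = 3252
  O–H: 6 × 449 = 2694
  Σ(formed) = 5946 kJ
ΔH = Σ(broken) − Σ(formed) = 4795 − 5946 = −1151 kJ

ΔH ≈ −1151 kJ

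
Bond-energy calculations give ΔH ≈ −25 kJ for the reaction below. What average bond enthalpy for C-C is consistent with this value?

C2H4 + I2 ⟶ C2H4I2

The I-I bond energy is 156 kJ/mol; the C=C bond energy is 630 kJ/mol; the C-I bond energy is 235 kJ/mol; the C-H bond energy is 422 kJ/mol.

D(C-C) ≈ 341 kJ/mol

Let D be the C-C bond energy.
Σ(broken) = 4×422 + 1×630 + 1×156 = 2474
Σ(formed) = 1×D + 4×422 + 2×235 = 2158 + D
ΔH = Σ(broken) − Σ(formed) = (2474) − (2158 + D) = +316 − D
Setting this equal to −25 kJ gives D = 341 kJ/mol.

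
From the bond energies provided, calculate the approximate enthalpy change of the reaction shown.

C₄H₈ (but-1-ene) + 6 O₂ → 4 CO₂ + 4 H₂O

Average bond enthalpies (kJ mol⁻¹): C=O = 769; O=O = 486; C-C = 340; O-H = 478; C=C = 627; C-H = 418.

Bonds broken (reactants):
  C-C: 2 × 340 = 680
  C-H: 8 × 418 = 3344
  C=C: 1 × 627 = 627
  O=O: 6 × 486 = 2916
  Σ(broken) = 7567 kJ
Bonds formed (products):
  C=O: 8 × 769 = 6152
  O-H: 8 × 478 = 3824
  Σ(formed) = 9976 kJ
ΔH = Σ(broken) − Σ(formed) = 7567 − 9976 = −2409 kJ

ΔH ≈ −2409 kJ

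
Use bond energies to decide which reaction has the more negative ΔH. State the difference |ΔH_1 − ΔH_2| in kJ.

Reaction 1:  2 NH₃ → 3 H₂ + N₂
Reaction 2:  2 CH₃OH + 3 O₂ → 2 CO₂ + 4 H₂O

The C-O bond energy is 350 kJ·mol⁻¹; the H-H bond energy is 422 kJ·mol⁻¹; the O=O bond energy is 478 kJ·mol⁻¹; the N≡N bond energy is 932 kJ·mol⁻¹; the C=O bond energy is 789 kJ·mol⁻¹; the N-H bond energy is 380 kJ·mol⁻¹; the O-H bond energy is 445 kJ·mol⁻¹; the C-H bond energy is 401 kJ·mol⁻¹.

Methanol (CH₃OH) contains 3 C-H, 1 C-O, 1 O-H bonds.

Reaction 2, by 1368 kJ

Reaction 1:
  Bonds broken (reactants):
    N-H: 6 × 380 = 2280
    Σ(broken) = 2280 kJ
  Bonds formed (products):
    H-H: 3 × 422 = 1266
    N≡N: 1 × 932 = 932
    Σ(formed) = 2198 kJ
  ΔH_1 = 2280 − 2198 = +82 kJ
Reaction 2:
  Bonds broken (reactants):
    C-H: 6 × 401 = 2406
    C-O: 2 × 350 = 700
    O-H: 2 × 445 = 890
    O=O: 3 × 478 = 1434
    Σ(broken) = 5430 kJ
  Bonds formed (products):
    C=O: 4 × 789 = 3156
    O-H: 8 × 445 = 3560
    Σ(formed) = 6716 kJ
  ΔH_2 = 5430 − 6716 = −1286 kJ
ΔH_1 − ΔH_2 = +1368 kJ, so reaction 2 has the more negative ΔH; |ΔH_1 − ΔH_2| = 1368 kJ.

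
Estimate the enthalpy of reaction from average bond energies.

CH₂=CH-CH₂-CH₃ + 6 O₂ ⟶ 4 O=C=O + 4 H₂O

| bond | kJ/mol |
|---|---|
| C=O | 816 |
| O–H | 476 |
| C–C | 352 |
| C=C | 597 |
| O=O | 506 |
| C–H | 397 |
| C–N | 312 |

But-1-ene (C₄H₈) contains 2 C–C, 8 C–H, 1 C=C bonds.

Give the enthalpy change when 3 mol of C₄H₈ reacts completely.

Bonds broken (reactants):
  C–C: 2 × 352 = 704
  C–H: 8 × 397 = 3176
  C=C: 1 × 597 = 597
  O=O: 6 × 506 = 3036
  Σ(broken) = 7513 kJ
Bonds formed (products):
  C=O: 8 × 816 = 6528
  O–H: 8 × 476 = 3808
  Σ(formed) = 10336 kJ
ΔH = Σ(broken) − Σ(formed) = 7513 − 10336 = −2823 kJ
For 3× the reaction as written: 3 × (−2823) = −8469 kJ

ΔH = −8469 kJ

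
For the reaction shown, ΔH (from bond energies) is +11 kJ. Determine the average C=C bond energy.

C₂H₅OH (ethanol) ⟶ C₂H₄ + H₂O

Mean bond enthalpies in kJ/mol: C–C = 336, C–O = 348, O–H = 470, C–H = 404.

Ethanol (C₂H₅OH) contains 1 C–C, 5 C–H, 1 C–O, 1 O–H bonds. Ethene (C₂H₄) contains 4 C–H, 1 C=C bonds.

Let D be the C=C bond energy.
Σ(broken) = 1×336 + 5×404 + 1×348 + 1×470 = 3174
Σ(formed) = 4×404 + 1×D + 2×470 = 2556 + D
ΔH = Σ(broken) − Σ(formed) = (3174) − (2556 + D) = +618 − D
Setting this equal to +11 kJ gives D = 607 kJ/mol.

D(C=C) ≈ 607 kJ/mol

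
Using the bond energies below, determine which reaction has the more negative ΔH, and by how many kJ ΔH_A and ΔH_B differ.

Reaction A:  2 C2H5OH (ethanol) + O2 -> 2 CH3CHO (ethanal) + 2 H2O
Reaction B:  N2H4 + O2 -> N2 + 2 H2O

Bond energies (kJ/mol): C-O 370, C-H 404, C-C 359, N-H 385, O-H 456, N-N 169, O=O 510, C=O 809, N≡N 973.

Reaction A:
  Bonds broken (reactants):
    C-C: 2 × 359 = 718
    C-H: 10 × 404 = 4040
    C-O: 2 × 370 = 740
    O-H: 2 × 456 = 912
    O=O: 1 × 510 = 510
    Σ(broken) = 6920 kJ
  Bonds formed (products):
    C-C: 2 × 359 = 718
    C-H: 8 × 404 = 3232
    C=O: 2 × 809 = 1618
    O-H: 4 × 456 = 1824
    Σ(formed) = 7392 kJ
  ΔH_A = 6920 − 7392 = −472 kJ
Reaction B:
  Bonds broken (reactants):
    N-H: 4 × 385 = 1540
    N-N: 1 × 169 = 169
    O=O: 1 × 510 = 510
    Σ(broken) = 2219 kJ
  Bonds formed (products):
    N≡N: 1 × 973 = 973
    O-H: 4 × 456 = 1824
    Σ(formed) = 2797 kJ
  ΔH_B = 2219 − 2797 = −578 kJ
ΔH_A − ΔH_B = +106 kJ, so reaction B has the more negative ΔH; |ΔH_A − ΔH_B| = 106 kJ.

Reaction B, by 106 kJ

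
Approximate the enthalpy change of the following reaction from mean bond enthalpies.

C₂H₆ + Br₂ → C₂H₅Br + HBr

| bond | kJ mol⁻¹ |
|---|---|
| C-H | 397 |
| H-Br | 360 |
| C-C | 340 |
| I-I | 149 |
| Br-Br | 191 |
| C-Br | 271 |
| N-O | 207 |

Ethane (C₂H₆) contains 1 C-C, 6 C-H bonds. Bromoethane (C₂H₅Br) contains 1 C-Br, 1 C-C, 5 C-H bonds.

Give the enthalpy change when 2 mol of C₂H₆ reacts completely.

ΔH = −86 kJ

Bonds broken (reactants):
  Br-Br: 1 × 191 = 191
  C-C: 1 × 340 = 340
  C-H: 6 × 397 = 2382
  Σ(broken) = 2913 kJ
Bonds formed (products):
  C-Br: 1 × 271 = 271
  C-C: 1 × 340 = 340
  C-H: 5 × 397 = 1985
  H-Br: 1 × 360 = 360
  Σ(formed) = 2956 kJ
ΔH = Σ(broken) − Σ(formed) = 2913 − 2956 = −43 kJ
For 2× the reaction as written: 2 × (−43) = −86 kJ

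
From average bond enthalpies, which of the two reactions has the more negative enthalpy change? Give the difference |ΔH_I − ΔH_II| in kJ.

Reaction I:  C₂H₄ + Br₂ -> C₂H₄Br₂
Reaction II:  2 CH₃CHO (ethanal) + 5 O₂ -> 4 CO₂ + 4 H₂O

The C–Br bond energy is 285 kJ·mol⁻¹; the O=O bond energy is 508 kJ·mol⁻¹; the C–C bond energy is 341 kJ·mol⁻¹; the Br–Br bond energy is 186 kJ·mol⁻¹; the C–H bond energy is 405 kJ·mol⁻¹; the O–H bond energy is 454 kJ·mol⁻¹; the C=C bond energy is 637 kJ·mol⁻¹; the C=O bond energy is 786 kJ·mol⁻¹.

Reaction II, by 1798 kJ

Reaction I:
  Bonds broken (reactants):
    Br–Br: 1 × 186 = 186
    C–H: 4 × 405 = 1620
    C=C: 1 × 637 = 637
    Σ(broken) = 2443 kJ
  Bonds formed (products):
    C–Br: 2 × 285 = 570
    C–C: 1 × 341 = 341
    C–H: 4 × 405 = 1620
    Σ(formed) = 2531 kJ
  ΔH_I = 2443 − 2531 = −88 kJ
Reaction II:
  Bonds broken (reactants):
    C–C: 2 × 341 = 682
    C–H: 8 × 405 = 3240
    C=O: 2 × 786 = 1572
    O=O: 5 × 508 = 2540
    Σ(broken) = 8034 kJ
  Bonds formed (products):
    C=O: 8 × 786 = 6288
    O–H: 8 × 454 = 3632
    Σ(formed) = 9920 kJ
  ΔH_II = 8034 − 9920 = −1886 kJ
ΔH_I − ΔH_II = +1798 kJ, so reaction II has the more negative ΔH; |ΔH_I − ΔH_II| = 1798 kJ.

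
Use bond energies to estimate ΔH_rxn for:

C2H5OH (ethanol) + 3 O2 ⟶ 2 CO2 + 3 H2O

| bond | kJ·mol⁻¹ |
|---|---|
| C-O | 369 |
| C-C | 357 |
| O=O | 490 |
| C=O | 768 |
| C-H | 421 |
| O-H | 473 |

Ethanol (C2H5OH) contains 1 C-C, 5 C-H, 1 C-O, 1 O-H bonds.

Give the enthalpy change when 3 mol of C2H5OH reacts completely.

ΔH = −3408 kJ

Bonds broken (reactants):
  C-C: 1 × 357 = 357
  C-H: 5 × 421 = 2105
  C-O: 1 × 369 = 369
  O-H: 1 × 473 = 473
  O=O: 3 × 490 = 1470
  Σ(broken) = 4774 kJ
Bonds formed (products):
  C=O: 4 × 768 = 3072
  O-H: 6 × 473 = 2838
  Σ(formed) = 5910 kJ
ΔH = Σ(broken) − Σ(formed) = 4774 − 5910 = −1136 kJ
For 3× the reaction as written: 3 × (−1136) = −3408 kJ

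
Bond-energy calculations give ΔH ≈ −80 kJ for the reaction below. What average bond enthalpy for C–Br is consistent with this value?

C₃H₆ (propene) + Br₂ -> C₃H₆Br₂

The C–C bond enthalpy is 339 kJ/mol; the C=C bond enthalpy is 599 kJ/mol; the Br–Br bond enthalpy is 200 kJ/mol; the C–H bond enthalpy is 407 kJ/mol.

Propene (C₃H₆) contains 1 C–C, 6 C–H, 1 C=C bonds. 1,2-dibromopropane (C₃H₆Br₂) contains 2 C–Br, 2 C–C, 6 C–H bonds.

Let D be the C–Br bond energy.
Σ(broken) = 1×200 + 1×339 + 6×407 + 1×599 = 3580
Σ(formed) = 2×D + 2×339 + 6×407 = 3120 + 2D
ΔH = Σ(broken) − Σ(formed) = (3580) − (3120 + 2D) = +460 − 2D
Setting this equal to −80 kJ gives 2D = 540, so D = 270 kJ/mol.

D(C–Br) ≈ 270 kJ/mol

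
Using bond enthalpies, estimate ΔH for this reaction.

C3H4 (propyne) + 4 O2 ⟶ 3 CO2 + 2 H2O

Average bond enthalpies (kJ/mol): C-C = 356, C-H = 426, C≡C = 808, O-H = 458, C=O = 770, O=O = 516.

Bonds broken (reactants):
  C≡C: 1 × 808 = 808
  C-C: 1 × 356 = 356
  C-H: 4 × 426 = 1704
  O=O: 4 × 516 = 2064
  Σ(broken) = 4932 kJ
Bonds formed (products):
  C=O: 6 × 770 = 4620
  O-H: 4 × 458 = 1832
  Σ(formed) = 6452 kJ
ΔH = Σ(broken) − Σ(formed) = 4932 − 6452 = −1520 kJ

ΔH ≈ −1520 kJ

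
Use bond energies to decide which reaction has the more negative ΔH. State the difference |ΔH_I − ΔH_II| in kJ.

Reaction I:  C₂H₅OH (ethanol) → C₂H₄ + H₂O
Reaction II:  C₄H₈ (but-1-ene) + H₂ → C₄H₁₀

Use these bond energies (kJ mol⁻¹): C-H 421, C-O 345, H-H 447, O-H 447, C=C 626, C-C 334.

Reaction II, by 130 kJ

Reaction I:
  Bonds broken (reactants):
    C-C: 1 × 334 = 334
    C-H: 5 × 421 = 2105
    C-O: 1 × 345 = 345
    O-H: 1 × 447 = 447
    Σ(broken) = 3231 kJ
  Bonds formed (products):
    C-H: 4 × 421 = 1684
    C=C: 1 × 626 = 626
    O-H: 2 × 447 = 894
    Σ(formed) = 3204 kJ
  ΔH_I = 3231 − 3204 = +27 kJ
Reaction II:
  Bonds broken (reactants):
    C-C: 2 × 334 = 668
    C-H: 8 × 421 = 3368
    C=C: 1 × 626 = 626
    H-H: 1 × 447 = 447
    Σ(broken) = 5109 kJ
  Bonds formed (products):
    C-C: 3 × 334 = 1002
    C-H: 10 × 421 = 4210
    Σ(formed) = 5212 kJ
  ΔH_II = 5109 − 5212 = −103 kJ
ΔH_I − ΔH_II = +130 kJ, so reaction II has the more negative ΔH; |ΔH_I − ΔH_II| = 130 kJ.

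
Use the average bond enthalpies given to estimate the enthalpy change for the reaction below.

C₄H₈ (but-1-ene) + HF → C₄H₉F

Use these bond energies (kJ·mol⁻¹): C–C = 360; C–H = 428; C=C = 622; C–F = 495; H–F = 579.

ΔH ≈ −82 kJ

Bonds broken (reactants):
  C–C: 2 × 360 = 720
  C–H: 8 × 428 = 3424
  C=C: 1 × 622 = 622
  H–F: 1 × 579 = 579
  Σ(broken) = 5345 kJ
Bonds formed (products):
  C–C: 3 × 360 = 1080
  C–F: 1 × 495 = 495
  C–H: 9 × 428 = 3852
  Σ(formed) = 5427 kJ
ΔH = Σ(broken) − Σ(formed) = 5345 − 5427 = −82 kJ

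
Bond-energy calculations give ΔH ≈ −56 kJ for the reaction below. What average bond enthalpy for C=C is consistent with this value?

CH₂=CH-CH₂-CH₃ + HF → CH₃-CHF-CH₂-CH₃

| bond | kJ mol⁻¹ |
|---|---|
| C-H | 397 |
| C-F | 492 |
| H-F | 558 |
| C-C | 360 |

D(C=C) ≈ 635 kJ/mol

Let D be the C=C bond energy.
Σ(broken) = 2×360 + 8×397 + 1×D + 1×558 = 4454 + D
Σ(formed) = 3×360 + 1×492 + 9×397 = 5145
ΔH = Σ(broken) − Σ(formed) = (4454 + D) − (5145) = −691 + D
Setting this equal to −56 kJ gives D = 635 kJ/mol.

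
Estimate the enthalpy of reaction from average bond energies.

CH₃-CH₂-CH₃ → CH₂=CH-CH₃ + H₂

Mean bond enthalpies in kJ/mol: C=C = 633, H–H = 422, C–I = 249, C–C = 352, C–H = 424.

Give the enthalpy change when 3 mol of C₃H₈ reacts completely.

ΔH = +435 kJ

Bonds broken (reactants):
  C–C: 2 × 352 = 704
  C–H: 8 × 424 = 3392
  Σ(broken) = 4096 kJ
Bonds formed (products):
  C–C: 1 × 352 = 352
  C–H: 6 × 424 = 2544
  C=C: 1 × 633 = 633
  H–H: 1 × 422 = 422
  Σ(formed) = 3951 kJ
ΔH = Σ(broken) − Σ(formed) = 4096 − 3951 = +145 kJ
For 3× the reaction as written: 3 × (+145) = +435 kJ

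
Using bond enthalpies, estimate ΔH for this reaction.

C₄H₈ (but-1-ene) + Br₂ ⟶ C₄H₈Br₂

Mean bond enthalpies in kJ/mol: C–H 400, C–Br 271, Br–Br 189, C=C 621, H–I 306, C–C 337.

ΔH ≈ −69 kJ

Bonds broken (reactants):
  Br–Br: 1 × 189 = 189
  C–C: 2 × 337 = 674
  C–H: 8 × 400 = 3200
  C=C: 1 × 621 = 621
  Σ(broken) = 4684 kJ
Bonds formed (products):
  C–Br: 2 × 271 = 542
  C–C: 3 × 337 = 1011
  C–H: 8 × 400 = 3200
  Σ(formed) = 4753 kJ
ΔH = Σ(broken) − Σ(formed) = 4684 − 4753 = −69 kJ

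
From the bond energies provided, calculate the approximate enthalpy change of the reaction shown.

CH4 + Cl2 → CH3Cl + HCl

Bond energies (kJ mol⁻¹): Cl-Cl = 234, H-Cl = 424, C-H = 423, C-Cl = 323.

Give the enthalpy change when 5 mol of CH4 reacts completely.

Bonds broken (reactants):
  C-H: 4 × 423 = 1692
  Cl-Cl: 1 × 234 = 234
  Σ(broken) = 1926 kJ
Bonds formed (products):
  C-Cl: 1 × 323 = 323
  C-H: 3 × 423 = 1269
  H-Cl: 1 × 424 = 424
  Σ(formed) = 2016 kJ
ΔH = Σ(broken) − Σ(formed) = 1926 − 2016 = −90 kJ
For 5× the reaction as written: 5 × (−90) = −450 kJ

ΔH = −450 kJ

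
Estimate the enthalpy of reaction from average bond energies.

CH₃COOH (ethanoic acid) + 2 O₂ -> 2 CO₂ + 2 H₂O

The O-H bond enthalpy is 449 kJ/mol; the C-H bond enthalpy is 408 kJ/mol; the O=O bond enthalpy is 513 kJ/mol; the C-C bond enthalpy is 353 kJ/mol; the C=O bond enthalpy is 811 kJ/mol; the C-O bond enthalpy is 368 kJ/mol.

ΔH ≈ −809 kJ

Bonds broken (reactants):
  C-C: 1 × 353 = 353
  C-H: 3 × 408 = 1224
  C-O: 1 × 368 = 368
  C=O: 1 × 811 = 811
  O-H: 1 × 449 = 449
  O=O: 2 × 513 = 1026
  Σ(broken) = 4231 kJ
Bonds formed (products):
  C=O: 4 × 811 = 3244
  O-H: 4 × 449 = 1796
  Σ(formed) = 5040 kJ
ΔH = Σ(broken) − Σ(formed) = 4231 − 5040 = −809 kJ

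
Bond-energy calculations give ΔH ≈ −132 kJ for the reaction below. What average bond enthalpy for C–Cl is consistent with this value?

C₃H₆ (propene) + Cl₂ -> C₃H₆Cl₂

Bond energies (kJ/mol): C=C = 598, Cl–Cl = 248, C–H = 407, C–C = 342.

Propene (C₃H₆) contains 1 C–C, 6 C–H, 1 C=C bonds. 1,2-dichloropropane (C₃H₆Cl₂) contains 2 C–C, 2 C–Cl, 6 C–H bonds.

Let D be the C–Cl bond energy.
Σ(broken) = 1×342 + 6×407 + 1×598 + 1×248 = 3630
Σ(formed) = 2×342 + 2×D + 6×407 = 3126 + 2D
ΔH = Σ(broken) − Σ(formed) = (3630) − (3126 + 2D) = +504 − 2D
Setting this equal to −132 kJ gives 2D = 636, so D = 318 kJ/mol.

D(C–Cl) ≈ 318 kJ/mol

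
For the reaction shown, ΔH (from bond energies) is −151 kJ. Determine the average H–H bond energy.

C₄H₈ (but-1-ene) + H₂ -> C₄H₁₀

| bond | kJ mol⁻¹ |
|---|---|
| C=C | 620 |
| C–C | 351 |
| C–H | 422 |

Let D be the H–H bond energy.
Σ(broken) = 2×351 + 8×422 + 1×620 + 1×D = 4698 + D
Σ(formed) = 3×351 + 10×422 = 5273
ΔH = Σ(broken) − Σ(formed) = (4698 + D) − (5273) = −575 + D
Setting this equal to −151 kJ gives D = 424 kJ/mol.

D(H–H) ≈ 424 kJ/mol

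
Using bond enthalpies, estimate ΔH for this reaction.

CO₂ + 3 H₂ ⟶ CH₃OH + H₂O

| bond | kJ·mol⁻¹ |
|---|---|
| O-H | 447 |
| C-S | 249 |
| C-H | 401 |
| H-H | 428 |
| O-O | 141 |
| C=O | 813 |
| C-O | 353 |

ΔH ≈ +13 kJ

Bonds broken (reactants):
  C=O: 2 × 813 = 1626
  H-H: 3 × 428 = 1284
  Σ(broken) = 2910 kJ
Bonds formed (products):
  C-H: 3 × 401 = 1203
  C-O: 1 × 353 = 353
  O-H: 3 × 447 = 1341
  Σ(formed) = 2897 kJ
ΔH = Σ(broken) − Σ(formed) = 2910 − 2897 = +13 kJ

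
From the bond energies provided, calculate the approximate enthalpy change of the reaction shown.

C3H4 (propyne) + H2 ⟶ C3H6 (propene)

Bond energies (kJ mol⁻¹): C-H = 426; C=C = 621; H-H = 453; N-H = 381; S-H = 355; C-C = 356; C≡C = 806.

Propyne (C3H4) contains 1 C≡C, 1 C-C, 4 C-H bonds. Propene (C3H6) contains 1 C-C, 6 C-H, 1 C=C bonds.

Bonds broken (reactants):
  C≡C: 1 × 806 = 806
  C-C: 1 × 356 = 356
  C-H: 4 × 426 = 1704
  H-H: 1 × 453 = 453
  Σ(broken) = 3319 kJ
Bonds formed (products):
  C-C: 1 × 356 = 356
  C-H: 6 × 426 = 2556
  C=C: 1 × 621 = 621
  Σ(formed) = 3533 kJ
ΔH = Σ(broken) − Σ(formed) = 3319 − 3533 = −214 kJ

ΔH ≈ −214 kJ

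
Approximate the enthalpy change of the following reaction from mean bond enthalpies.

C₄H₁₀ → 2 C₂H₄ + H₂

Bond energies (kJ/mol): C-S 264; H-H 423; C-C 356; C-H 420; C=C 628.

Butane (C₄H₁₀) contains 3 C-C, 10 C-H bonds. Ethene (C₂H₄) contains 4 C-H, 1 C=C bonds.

Bonds broken (reactants):
  C-C: 3 × 356 = 1068
  C-H: 10 × 420 = 4200
  Σ(broken) = 5268 kJ
Bonds formed (products):
  C-H: 8 × 420 = 3360
  C=C: 2 × 628 = 1256
  H-H: 1 × 423 = 423
  Σ(formed) = 5039 kJ
ΔH = Σ(broken) − Σ(formed) = 5268 − 5039 = +229 kJ

ΔH ≈ +229 kJ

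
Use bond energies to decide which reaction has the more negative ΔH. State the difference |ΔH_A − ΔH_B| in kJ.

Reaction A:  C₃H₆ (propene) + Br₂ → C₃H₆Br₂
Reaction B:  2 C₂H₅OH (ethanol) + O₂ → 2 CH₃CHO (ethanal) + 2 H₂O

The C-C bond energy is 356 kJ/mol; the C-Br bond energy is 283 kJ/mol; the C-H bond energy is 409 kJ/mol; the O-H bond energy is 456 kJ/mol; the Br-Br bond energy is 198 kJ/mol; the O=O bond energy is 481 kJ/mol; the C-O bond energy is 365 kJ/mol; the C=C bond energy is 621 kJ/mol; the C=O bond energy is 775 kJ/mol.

Reaction B, by 330 kJ

Reaction A:
  Bonds broken (reactants):
    Br-Br: 1 × 198 = 198
    C-C: 1 × 356 = 356
    C-H: 6 × 409 = 2454
    C=C: 1 × 621 = 621
    Σ(broken) = 3629 kJ
  Bonds formed (products):
    C-Br: 2 × 283 = 566
    C-C: 2 × 356 = 712
    C-H: 6 × 409 = 2454
    Σ(formed) = 3732 kJ
  ΔH_A = 3629 − 3732 = −103 kJ
Reaction B:
  Bonds broken (reactants):
    C-C: 2 × 356 = 712
    C-H: 10 × 409 = 4090
    C-O: 2 × 365 = 730
    O-H: 2 × 456 = 912
    O=O: 1 × 481 = 481
    Σ(broken) = 6925 kJ
  Bonds formed (products):
    C-C: 2 × 356 = 712
    C-H: 8 × 409 = 3272
    C=O: 2 × 775 = 1550
    O-H: 4 × 456 = 1824
    Σ(formed) = 7358 kJ
  ΔH_B = 6925 − 7358 = −433 kJ
ΔH_A − ΔH_B = +330 kJ, so reaction B has the more negative ΔH; |ΔH_A − ΔH_B| = 330 kJ.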